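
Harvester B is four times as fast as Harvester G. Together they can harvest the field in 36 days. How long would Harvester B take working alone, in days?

45 days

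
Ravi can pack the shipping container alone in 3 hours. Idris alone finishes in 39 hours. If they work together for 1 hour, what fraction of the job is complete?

14/39

Combined rate: 1/3 + 1/39 = (13 + 1)/39 = 14/39 per hour.
In 1 hour they complete 1·14/39 = 14/39 of the job.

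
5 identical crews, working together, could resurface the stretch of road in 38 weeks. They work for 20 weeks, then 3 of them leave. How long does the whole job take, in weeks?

65 weeks

One crew does 1/190 of the job per week.
After 20 weeks with 5 crews, 10/19 is done (9/19 left).
With 2 crews the rate is 2/190 = 1/95, so the rest takes 9/19 ÷ 1/95 = 45 weeks.
Total = 20 + 45 = 65 weeks.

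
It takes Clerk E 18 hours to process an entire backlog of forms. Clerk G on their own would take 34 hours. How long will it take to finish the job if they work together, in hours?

Combined rate: 1/18 + 1/34 = (17 + 9)/306 = 26/306 = 13/153 per hour.
Time = 1 ÷ (13/153) = 153/13 hours.

153/13 hours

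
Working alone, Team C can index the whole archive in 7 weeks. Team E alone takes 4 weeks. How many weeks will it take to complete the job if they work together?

28/11 weeks

Combined rate: 1/7 + 1/4 = (4 + 7)/28 = 11/28 per week.
Time = 1 ÷ (11/28) = 28/11 weeks.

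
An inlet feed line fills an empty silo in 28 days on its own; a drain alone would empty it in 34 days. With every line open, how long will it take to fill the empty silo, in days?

476/3 days

Net rate = 1/28 − 1/34 = (17 − 14)/476 = 3/476 per day.
Filling time = 1 ÷ (3/476) = 476/3 days.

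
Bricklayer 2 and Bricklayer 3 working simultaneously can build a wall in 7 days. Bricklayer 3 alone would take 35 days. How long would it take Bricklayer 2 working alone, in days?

Combined rate is 1/7 per day.
Known contribution: 1/35 per day.
So Bricklayer 2's rate is 1/7 − 1/35 = 4/35, meaning 35/4 days alone.

35/4 days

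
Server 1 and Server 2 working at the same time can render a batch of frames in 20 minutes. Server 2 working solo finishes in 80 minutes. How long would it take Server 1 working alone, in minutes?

80/3 minutes

Combined rate is 1/20 per minute.
Known contribution: 1/80 per minute.
So Server 1's rate is 1/20 − 1/80 = 3/80, meaning 80/3 minutes alone.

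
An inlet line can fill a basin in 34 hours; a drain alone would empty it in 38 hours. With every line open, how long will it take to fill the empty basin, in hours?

323 hours

Net rate = 1/34 − 1/38 = (19 − 17)/646 = 2/646 = 1/323 per hour.
Filling time = 1 ÷ (1/323) = 323 hours.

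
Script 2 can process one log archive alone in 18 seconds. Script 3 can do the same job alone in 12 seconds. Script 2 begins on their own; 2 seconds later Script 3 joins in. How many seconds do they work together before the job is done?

In the first 2 seconds Script 2 alone does 2/18 = 1/9 of the job, leaving 8/9.
Once everyone is working, combined rate: 1/18 + 1/12 = (2 + 3)/36 = 5/36 per second.
Remaining 8/9 at 5/36 per second takes 32/5 seconds.

32/5 seconds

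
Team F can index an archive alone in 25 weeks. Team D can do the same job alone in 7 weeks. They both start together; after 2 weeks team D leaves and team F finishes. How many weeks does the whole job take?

In the first 2 weeks the combined rate is 32/175, so 64/175 of the job is done, leaving 111/175.
After team D leaves the rate is 1/25 per week; the remaining 111/175 takes 111/7 weeks.
Total = 2 + 111/7 = 125/7 weeks.

125/7 weeks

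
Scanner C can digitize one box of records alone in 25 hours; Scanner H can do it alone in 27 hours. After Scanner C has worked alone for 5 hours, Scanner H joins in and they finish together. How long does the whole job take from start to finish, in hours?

In 5 hours Scanner C does 5/25 = 1/5 of the job, leaving 4/5.
Scanner C and Scanner H together work at 52/675 per hour, so finishing takes 4/5 ÷ 52/675 = 135/13 hours.
Total time = 5 + 135/13 = 200/13 hours.

200/13 hours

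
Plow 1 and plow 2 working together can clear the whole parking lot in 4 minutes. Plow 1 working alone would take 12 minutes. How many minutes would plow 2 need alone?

Combined rate is 1/4 per minute.
Known contribution: 1/12 per minute.
So plow 2's rate is 1/4 − 1/12 = 1/6, meaning 6 minutes alone.

6 minutes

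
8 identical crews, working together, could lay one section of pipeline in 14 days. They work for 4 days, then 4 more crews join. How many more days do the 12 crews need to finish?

One crew does 1/112 of the job per day.
After 4 days with 8 crews, 2/7 is done (5/7 left).
With 12 crews the rate is 12/112 = 3/28, so the rest takes 5/7 ÷ 3/28 = 20/3 days.

20/3 days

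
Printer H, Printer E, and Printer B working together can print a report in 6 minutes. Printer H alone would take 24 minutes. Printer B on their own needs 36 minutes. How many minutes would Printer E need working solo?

Combined rate is 1/6 per minute.
Known contribution: 1/24 + 1/36 = (3 + 2)/72 = 5/72 per minute.
So Printer E's rate is 1/6 − 5/72 = 7/72, meaning 72/7 minutes alone.

72/7 minutes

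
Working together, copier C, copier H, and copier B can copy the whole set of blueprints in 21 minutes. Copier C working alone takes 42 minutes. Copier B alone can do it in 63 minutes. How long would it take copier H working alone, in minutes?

Combined rate is 1/21 per minute.
Known contribution: 1/42 + 1/63 = (3 + 2)/126 = 5/126 per minute.
So copier H's rate is 1/21 − 5/126 = 1/126, meaning 126 minutes alone.

126 minutes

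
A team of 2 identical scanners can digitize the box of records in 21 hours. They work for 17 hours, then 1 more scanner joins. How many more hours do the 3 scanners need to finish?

8/3 hours

One scanner does 1/42 of the job per hour.
After 17 hours with 2 scanners, 17/21 is done (4/21 left).
With 3 scanners the rate is 3/42 = 1/14, so the rest takes 4/21 ÷ 1/14 = 8/3 hours.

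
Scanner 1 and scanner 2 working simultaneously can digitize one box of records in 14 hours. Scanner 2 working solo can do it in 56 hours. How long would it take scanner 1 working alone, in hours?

56/3 hours

Combined rate is 1/14 per hour.
Known contribution: 1/56 per hour.
So scanner 1's rate is 1/14 − 1/56 = 3/56, meaning 56/3 hours alone.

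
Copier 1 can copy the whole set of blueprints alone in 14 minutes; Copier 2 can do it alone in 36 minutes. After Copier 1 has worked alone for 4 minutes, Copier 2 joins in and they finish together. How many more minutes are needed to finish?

In 4 minutes Copier 1 does 4/14 = 2/7 of the job, leaving 5/7.
Copier 1 and Copier 2 together work at 25/252 per minute, so finishing takes 5/7 ÷ 25/252 = 36/5 minutes.

36/5 minutes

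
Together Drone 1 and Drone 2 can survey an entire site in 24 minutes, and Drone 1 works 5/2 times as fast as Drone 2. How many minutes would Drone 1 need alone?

Let Drone 2's rate be r; then Drone 1's rate is (5/2)r, so together (5/2 + 1)r = (7/2)r = 1/24.
Thus r = 1/84 per minute.
Drone 2 alone: 84 minutes; Drone 1 alone: 168/5 minutes.

168/5 minutes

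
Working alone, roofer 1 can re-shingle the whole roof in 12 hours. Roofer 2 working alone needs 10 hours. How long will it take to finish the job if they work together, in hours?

Combined rate: 1/12 + 1/10 = (5 + 6)/60 = 11/60 per hour.
Time = 1 ÷ (11/60) = 60/11 hours.

60/11 hours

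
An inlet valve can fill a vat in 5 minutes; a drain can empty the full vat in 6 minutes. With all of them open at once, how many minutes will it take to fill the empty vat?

30 minutes

Net rate = 1/5 − 1/6 = (6 − 5)/30 = 1/30 per minute.
Filling time = 1 ÷ (1/30) = 30 minutes.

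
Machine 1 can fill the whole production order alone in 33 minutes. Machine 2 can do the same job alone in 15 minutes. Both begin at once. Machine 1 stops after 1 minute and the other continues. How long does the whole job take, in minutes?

160/11 minutes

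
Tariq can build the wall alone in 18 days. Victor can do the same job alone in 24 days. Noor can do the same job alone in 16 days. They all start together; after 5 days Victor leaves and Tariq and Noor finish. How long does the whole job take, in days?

In the first 5 days the combined rate is 23/144, so 115/144 of the job is done, leaving 29/144.
After Victor leaves the rate is 17/144 per day; the remaining 29/144 takes 29/17 days.
Total = 5 + 29/17 = 114/17 days.

114/17 days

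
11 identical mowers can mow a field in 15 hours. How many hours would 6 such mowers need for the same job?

Total work is 11·15 = 165 mower-hours.
With 6 mowers: 165/6 = 55/2 hours.

55/2 hours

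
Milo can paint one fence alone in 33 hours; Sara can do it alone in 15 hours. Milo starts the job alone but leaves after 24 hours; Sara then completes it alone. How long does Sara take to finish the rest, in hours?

45/11 hours

In 24 hours Milo does 24/33 = 8/11 of the job, leaving 3/11.
Sara works at 1/15 per hour, so finishing takes 3/11 ÷ 1/15 = 45/11 hours.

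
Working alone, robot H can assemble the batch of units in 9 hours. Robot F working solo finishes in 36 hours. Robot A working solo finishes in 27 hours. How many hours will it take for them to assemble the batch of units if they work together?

108/19 hours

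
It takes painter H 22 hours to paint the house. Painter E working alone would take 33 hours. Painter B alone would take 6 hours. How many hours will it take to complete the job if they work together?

Combined rate: 1/22 + 1/33 + 1/6 = (3 + 2 + 11)/66 = 16/66 = 8/33 per hour.
Time = 1 ÷ (8/33) = 33/8 hours.

33/8 hours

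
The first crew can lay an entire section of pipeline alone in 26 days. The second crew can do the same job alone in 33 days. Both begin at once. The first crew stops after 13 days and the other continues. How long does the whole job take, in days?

33/2 days

In the first 13 days the combined rate is 59/858, so 59/66 of the job is done, leaving 7/66.
After the first crew leaves the rate is 1/33 per day; the remaining 7/66 takes 7/2 days.
Total = 13 + 7/2 = 33/2 days.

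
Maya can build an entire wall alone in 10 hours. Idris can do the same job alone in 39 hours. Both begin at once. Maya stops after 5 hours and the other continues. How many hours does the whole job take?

In the first 5 hours the combined rate is 49/390, so 49/78 of the job is done, leaving 29/78.
After Maya leaves the rate is 1/39 per hour; the remaining 29/78 takes 29/2 hours.
Total = 5 + 29/2 = 39/2 hours.

39/2 hours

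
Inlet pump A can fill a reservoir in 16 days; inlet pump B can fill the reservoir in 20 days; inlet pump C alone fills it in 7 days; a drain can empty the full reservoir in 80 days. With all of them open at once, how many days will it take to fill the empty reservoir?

Net rate = 1/16 + 1/20 + 1/7 − 1/80 = (35 + 28 + 80 − 7)/560 = 136/560 = 17/70 per day.
Filling time = 1 ÷ (17/70) = 70/17 days.

70/17 days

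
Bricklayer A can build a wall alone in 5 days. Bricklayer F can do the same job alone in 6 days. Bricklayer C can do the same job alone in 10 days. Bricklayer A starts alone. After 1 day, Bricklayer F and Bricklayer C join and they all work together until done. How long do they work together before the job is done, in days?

12/7 days

In the first 1 day Bricklayer A alone does 1/5 of the job, leaving 4/5.
Once everyone is working, combined rate: 1/5 + 1/6 + 1/10 = (6 + 5 + 3)/30 = 14/30 = 7/15 per day.
Remaining 4/5 at 7/15 per day takes 12/7 days.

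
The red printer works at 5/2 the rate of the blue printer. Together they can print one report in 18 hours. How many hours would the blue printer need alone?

Let the blue printer's rate be r; then the red printer's rate is (5/2)r, so together (5/2 + 1)r = (7/2)r = 1/18.
Thus r = 1/63 per hour.
The blue printer alone: 63 hours; the red printer alone: 126/5 hours.

63 hours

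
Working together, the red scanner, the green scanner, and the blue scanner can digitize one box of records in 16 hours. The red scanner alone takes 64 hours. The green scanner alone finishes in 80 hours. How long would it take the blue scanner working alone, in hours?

320/11 hours

Combined rate is 1/16 per hour.
Known contribution: 1/64 + 1/80 = (5 + 4)/320 = 9/320 per hour.
So the blue scanner's rate is 1/16 − 9/320 = 11/320, meaning 320/11 hours alone.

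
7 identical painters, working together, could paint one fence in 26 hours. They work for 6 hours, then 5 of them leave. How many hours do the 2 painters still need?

70 hours

One painter does 1/182 of the job per hour.
After 6 hours with 7 painters, 3/13 is done (10/13 left).
With 2 painters the rate is 2/182 = 1/91, so the rest takes 10/13 ÷ 1/91 = 70 hours.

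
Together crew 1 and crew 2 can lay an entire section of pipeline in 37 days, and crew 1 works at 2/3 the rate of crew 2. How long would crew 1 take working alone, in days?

Let crew 2's rate be r; then crew 1's rate is (2/3)r, so together (2/3 + 1)r = (5/3)r = 1/37.
Thus r = 3/185 per day.
Crew 2 alone: 185/3 days; crew 1 alone: 185/2 days.

185/2 days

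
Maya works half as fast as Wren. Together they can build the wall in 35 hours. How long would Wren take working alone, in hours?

Let Wren's rate be r; then Maya's rate is (1/2)r, so together (1/2 + 1)r = (3/2)r = 1/35.
Thus r = 2/105 per hour.
Wren alone: 105/2 hours; Maya alone: 105 hours.

105/2 hours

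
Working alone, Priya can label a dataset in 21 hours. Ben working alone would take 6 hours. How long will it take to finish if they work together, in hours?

14/3 hours

With two workers the combined time is the product over the sum: 21·6/(21+6) = 126/27 = 14/3 hours.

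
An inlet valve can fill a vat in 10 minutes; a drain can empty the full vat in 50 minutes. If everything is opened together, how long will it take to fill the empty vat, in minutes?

25/2 minutes

Net rate = 1/10 − 1/50 = (5 − 1)/50 = 4/50 = 2/25 per minute.
Filling time = 1 ÷ (2/25) = 25/2 minutes.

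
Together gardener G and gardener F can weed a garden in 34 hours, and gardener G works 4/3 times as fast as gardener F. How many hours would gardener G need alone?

Let gardener F's rate be r; then gardener G's rate is (4/3)r, so together (4/3 + 1)r = (7/3)r = 1/34.
Thus r = 3/238 per hour.
Gardener F alone: 238/3 hours; gardener G alone: 119/2 hours.

119/2 hours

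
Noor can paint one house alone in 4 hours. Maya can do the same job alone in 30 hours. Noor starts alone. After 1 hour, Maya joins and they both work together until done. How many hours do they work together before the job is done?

In the first 1 hour Noor alone does 1/4 of the job, leaving 3/4.
Once everyone is working, combined rate: 1/4 + 1/30 = (15 + 2)/60 = 17/60 per hour.
Remaining 3/4 at 17/60 per hour takes 45/17 hours.

45/17 hours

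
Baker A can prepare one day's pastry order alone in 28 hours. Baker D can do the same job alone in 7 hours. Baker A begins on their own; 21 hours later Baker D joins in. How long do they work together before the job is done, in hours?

7/5 hours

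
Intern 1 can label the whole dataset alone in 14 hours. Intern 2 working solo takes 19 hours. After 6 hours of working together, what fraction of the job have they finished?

99/133

Combined rate: 1/14 + 1/19 = (19 + 14)/266 = 33/266 per hour.
In 6 hours they complete 6·33/266 = 99/133 of the job.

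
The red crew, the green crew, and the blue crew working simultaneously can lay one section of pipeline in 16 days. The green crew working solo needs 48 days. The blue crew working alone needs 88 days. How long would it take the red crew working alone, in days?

Combined rate is 1/16 per day.
Known contribution: 1/48 + 1/88 = (11 + 6)/528 = 17/528 per day.
So the red crew's rate is 1/16 − 17/528 = 1/33, meaning 33 days alone.

33 days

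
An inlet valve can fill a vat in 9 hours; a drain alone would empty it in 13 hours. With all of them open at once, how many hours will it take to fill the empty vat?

Net rate = 1/9 − 1/13 = (13 − 9)/117 = 4/117 per hour.
Filling time = 1 ÷ (4/117) = 117/4 hours.

117/4 hours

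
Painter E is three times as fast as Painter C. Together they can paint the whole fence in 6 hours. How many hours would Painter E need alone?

Let Painter C's rate be r; then Painter E's rate is 3r, so together (3 + 1)r = 4r = 1/6.
Thus r = 1/24 per hour.
Painter C alone: 24 hours; Painter E alone: 8 hours.

8 hours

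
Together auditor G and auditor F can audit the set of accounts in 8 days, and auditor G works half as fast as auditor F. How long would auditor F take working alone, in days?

Let auditor F's rate be r; then auditor G's rate is (1/2)r, so together (1/2 + 1)r = (3/2)r = 1/8.
Thus r = 1/12 per day.
Auditor F alone: 12 days; auditor G alone: 24 days.

12 days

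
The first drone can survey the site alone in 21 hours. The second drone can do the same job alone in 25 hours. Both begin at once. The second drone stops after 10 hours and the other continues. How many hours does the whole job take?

63/5 hours

In the first 10 hours the combined rate is 46/525, so 92/105 of the job is done, leaving 13/105.
After the second drone leaves the rate is 1/21 per hour; the remaining 13/105 takes 13/5 hours.
Total = 10 + 13/5 = 63/5 hours.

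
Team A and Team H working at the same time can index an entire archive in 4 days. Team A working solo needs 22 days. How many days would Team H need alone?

44/9 days

Combined rate is 1/4 per day.
Known contribution: 1/22 per day.
So Team H's rate is 1/4 − 1/22 = 9/44, meaning 44/9 days alone.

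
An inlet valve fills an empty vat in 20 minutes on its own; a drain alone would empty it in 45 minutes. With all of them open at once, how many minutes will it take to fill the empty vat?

Net rate = 1/20 − 1/45 = (9 − 4)/180 = 5/180 = 1/36 per minute.
Filling time = 1 ÷ (1/36) = 36 minutes.

36 minutes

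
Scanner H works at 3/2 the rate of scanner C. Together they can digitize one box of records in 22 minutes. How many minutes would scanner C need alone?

55 minutes

Let scanner C's rate be r; then scanner H's rate is (3/2)r, so together (3/2 + 1)r = (5/2)r = 1/22.
Thus r = 1/55 per minute.
Scanner C alone: 55 minutes; scanner H alone: 110/3 minutes.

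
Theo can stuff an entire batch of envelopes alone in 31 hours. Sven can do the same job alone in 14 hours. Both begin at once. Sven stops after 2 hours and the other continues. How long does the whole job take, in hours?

In the first 2 hours the combined rate is 45/434, so 45/217 of the job is done, leaving 172/217.
After Sven leaves the rate is 1/31 per hour; the remaining 172/217 takes 172/7 hours.
Total = 2 + 172/7 = 186/7 hours.

186/7 hours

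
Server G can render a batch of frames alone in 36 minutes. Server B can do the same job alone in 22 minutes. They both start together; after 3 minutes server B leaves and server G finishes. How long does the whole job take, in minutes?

342/11 minutes

In the first 3 minutes the combined rate is 29/396, so 29/132 of the job is done, leaving 103/132.
After server B leaves the rate is 1/36 per minute; the remaining 103/132 takes 309/11 minutes.
Total = 3 + 309/11 = 342/11 minutes.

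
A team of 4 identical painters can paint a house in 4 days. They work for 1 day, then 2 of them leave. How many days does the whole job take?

One painter does 1/16 of the job per day.
After 1 day with 4 painters, 1/4 is done (3/4 left).
With 2 painters the rate is 2/16 = 1/8, so the rest takes 3/4 ÷ 1/8 = 6 days.
Total = 1 + 6 = 7 days.

7 days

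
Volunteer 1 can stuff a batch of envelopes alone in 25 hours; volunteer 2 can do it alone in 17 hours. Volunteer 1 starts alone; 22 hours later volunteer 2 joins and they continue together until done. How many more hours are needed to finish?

In 22 hours volunteer 1 does 22/25 of the job, leaving 3/25.
Volunteer 1 and volunteer 2 together work at 42/425 per hour, so finishing takes 3/25 ÷ 42/425 = 17/14 hours.

17/14 hours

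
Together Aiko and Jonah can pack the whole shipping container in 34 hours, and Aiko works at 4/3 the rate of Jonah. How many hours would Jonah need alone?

Let Jonah's rate be r; then Aiko's rate is (4/3)r, so together (4/3 + 1)r = (7/3)r = 1/34.
Thus r = 3/238 per hour.
Jonah alone: 238/3 hours; Aiko alone: 119/2 hours.

238/3 hours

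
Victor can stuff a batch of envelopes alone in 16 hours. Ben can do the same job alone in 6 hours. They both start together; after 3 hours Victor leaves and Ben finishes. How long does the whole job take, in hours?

39/8 hours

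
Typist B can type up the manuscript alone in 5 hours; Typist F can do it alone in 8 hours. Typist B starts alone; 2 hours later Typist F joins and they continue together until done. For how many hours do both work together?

24/13 hours

In 2 hours Typist B does 2/5 of the job, leaving 3/5.
Typist B and Typist F together work at 13/40 per hour, so finishing takes 3/5 ÷ 13/40 = 24/13 hours.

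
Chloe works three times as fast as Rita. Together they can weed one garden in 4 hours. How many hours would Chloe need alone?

Let Rita's rate be r; then Chloe's rate is 3r, so together (3 + 1)r = 4r = 1/4.
Thus r = 1/16 per hour.
Rita alone: 16 hours; Chloe alone: 16/3 hours.

16/3 hours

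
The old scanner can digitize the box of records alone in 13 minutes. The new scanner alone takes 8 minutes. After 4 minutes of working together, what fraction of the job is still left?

5/26

Combined rate: 1/13 + 1/8 = (8 + 13)/104 = 21/104 per minute.
In 4 minutes they complete 4·21/104 = 21/26 of the job.
So 5/26 remains.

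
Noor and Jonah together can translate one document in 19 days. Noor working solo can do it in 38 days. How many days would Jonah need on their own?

38 days

Combined rate is 1/19 per day.
Known contribution: 1/38 per day.
So Jonah's rate is 1/19 − 1/38 = 1/38, meaning 38 days alone.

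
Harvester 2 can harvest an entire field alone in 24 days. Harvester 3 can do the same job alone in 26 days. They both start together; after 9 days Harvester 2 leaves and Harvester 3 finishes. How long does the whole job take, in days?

In the first 9 days the combined rate is 25/312, so 75/104 of the job is done, leaving 29/104.
After Harvester 2 leaves the rate is 1/26 per day; the remaining 29/104 takes 29/4 days.
Total = 9 + 29/4 = 65/4 days.

65/4 days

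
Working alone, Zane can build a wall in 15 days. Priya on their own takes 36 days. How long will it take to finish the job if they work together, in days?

180/17 days

Combined rate: 1/15 + 1/36 = (12 + 5)/180 = 17/180 per day.
Time = 1 ÷ (17/180) = 180/17 days.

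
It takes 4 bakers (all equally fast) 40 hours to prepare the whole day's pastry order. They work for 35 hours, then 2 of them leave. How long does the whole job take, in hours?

45 hours

One baker does 1/160 of the job per hour.
After 35 hours with 4 bakers, 7/8 is done (1/8 left).
With 2 bakers the rate is 2/160 = 1/80, so the rest takes 1/8 ÷ 1/80 = 10 hours.
Total = 35 + 10 = 45 hours.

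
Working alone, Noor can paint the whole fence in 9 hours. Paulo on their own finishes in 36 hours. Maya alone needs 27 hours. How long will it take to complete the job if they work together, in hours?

Combined rate: 1/9 + 1/36 + 1/27 = (12 + 3 + 4)/108 = 19/108 per hour.
Time = 1 ÷ (19/108) = 108/19 hours.

108/19 hours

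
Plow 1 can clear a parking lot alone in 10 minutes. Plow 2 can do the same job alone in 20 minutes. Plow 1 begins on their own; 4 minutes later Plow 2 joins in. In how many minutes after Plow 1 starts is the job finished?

In the first 4 minutes Plow 1 alone does 4/10 = 2/5 of the job, leaving 3/5.
Once everyone is working, combined rate: 1/10 + 1/20 = (2 + 1)/20 = 3/20 per minute.
Remaining 3/5 at 3/20 per minute takes 4 minutes.
Total from the start = 4 + 4 = 8 minutes.

8 minutes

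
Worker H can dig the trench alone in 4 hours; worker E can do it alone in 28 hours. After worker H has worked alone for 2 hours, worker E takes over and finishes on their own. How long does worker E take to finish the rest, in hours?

In 2 hours worker H does 2/4 = 1/2 of the job, leaving 1/2.
Worker E works at 1/28 per hour, so finishing takes 1/2 ÷ 1/28 = 14 hours.

14 hours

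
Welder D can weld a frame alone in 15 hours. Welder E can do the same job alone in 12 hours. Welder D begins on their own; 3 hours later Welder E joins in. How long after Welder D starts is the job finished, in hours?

25/3 hours

In the first 3 hours Welder D alone does 3/15 = 1/5 of the job, leaving 4/5.
Once everyone is working, combined rate: 1/15 + 1/12 = (4 + 5)/60 = 9/60 = 3/20 per hour.
Remaining 4/5 at 3/20 per hour takes 16/3 hours.
Total from the start = 3 + 16/3 = 25/3 hours.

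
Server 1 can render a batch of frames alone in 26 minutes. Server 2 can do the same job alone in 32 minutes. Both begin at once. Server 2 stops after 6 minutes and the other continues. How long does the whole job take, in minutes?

169/8 minutes

In the first 6 minutes the combined rate is 29/416, so 87/208 of the job is done, leaving 121/208.
After server 2 leaves the rate is 1/26 per minute; the remaining 121/208 takes 121/8 minutes.
Total = 6 + 121/8 = 169/8 minutes.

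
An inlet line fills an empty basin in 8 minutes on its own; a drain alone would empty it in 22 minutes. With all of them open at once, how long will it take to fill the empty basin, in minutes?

Net rate = 1/8 − 1/22 = (11 − 4)/88 = 7/88 per minute.
Filling time = 1 ÷ (7/88) = 88/7 minutes.

88/7 minutes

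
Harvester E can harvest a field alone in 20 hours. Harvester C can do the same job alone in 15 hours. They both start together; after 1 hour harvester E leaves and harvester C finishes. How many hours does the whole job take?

57/4 hours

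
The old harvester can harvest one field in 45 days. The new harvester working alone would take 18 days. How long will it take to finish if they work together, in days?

Combined rate: 1/45 + 1/18 = (2 + 5)/90 = 7/90 per day.
Time = 1 ÷ (7/90) = 90/7 days.

90/7 days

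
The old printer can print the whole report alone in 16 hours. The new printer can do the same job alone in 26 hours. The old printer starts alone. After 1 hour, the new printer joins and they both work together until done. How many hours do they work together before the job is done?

65/7 hours

In the first 1 hour the old printer alone does 1/16 of the job, leaving 15/16.
Once everyone is working, combined rate: 1/16 + 1/26 = (13 + 8)/208 = 21/208 per hour.
Remaining 15/16 at 21/208 per hour takes 65/7 hours.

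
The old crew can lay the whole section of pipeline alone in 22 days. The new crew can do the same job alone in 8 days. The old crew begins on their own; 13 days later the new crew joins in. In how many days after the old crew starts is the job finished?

In the first 13 days the old crew alone does 13/22 of the job, leaving 9/22.
Once everyone is working, combined rate: 1/22 + 1/8 = (4 + 11)/88 = 15/88 per day.
Remaining 9/22 at 15/88 per day takes 12/5 days.
Total from the start = 13 + 12/5 = 77/5 days.

77/5 days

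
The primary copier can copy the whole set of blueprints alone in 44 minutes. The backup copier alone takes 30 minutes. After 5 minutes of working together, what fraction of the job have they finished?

37/132

Combined rate: 1/44 + 1/30 = (15 + 22)/660 = 37/660 per minute.
In 5 minutes they complete 5·37/660 = 37/132 of the job.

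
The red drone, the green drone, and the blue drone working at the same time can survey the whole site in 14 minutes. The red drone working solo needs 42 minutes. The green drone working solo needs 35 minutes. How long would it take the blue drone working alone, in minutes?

105/2 minutes

Combined rate is 1/14 per minute.
Known contribution: 1/42 + 1/35 = (5 + 6)/210 = 11/210 per minute.
So the blue drone's rate is 1/14 − 11/210 = 2/105, meaning 105/2 minutes alone.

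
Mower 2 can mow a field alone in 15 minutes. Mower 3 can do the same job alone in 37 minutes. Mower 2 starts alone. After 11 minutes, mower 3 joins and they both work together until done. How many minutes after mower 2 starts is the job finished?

In the first 11 minutes mower 2 alone does 11/15 of the job, leaving 4/15.
Once everyone is working, combined rate: 1/15 + 1/37 = (37 + 15)/555 = 52/555 per minute.
Remaining 4/15 at 52/555 per minute takes 37/13 minutes.
Total from the start = 11 + 37/13 = 180/13 minutes.

180/13 minutes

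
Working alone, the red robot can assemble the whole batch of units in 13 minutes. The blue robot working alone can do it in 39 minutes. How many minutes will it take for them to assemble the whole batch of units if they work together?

39/4 minutes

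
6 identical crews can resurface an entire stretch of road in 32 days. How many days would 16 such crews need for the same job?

Total work is 6·32 = 192 crew-days.
With 16 crews: 192/16 = 12 days.

12 days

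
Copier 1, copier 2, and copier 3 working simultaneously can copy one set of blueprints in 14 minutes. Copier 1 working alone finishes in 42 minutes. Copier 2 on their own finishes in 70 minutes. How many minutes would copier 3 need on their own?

Combined rate is 1/14 per minute.
Known contribution: 1/42 + 1/70 = (5 + 3)/210 = 8/210 = 4/105 per minute.
So copier 3's rate is 1/14 − 4/105 = 1/30, meaning 30 minutes alone.

30 minutes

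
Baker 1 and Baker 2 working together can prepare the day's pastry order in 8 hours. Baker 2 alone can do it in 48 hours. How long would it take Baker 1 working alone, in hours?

48/5 hours

Combined rate is 1/8 per hour.
Known contribution: 1/48 per hour.
So Baker 1's rate is 1/8 − 1/48 = 5/48, meaning 48/5 hours alone.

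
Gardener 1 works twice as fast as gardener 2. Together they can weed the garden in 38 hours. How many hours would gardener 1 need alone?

Let gardener 2's rate be r; then gardener 1's rate is 2r, so together (2 + 1)r = 3r = 1/38.
Thus r = 1/114 per hour.
Gardener 2 alone: 114 hours; gardener 1 alone: 57 hours.

57 hours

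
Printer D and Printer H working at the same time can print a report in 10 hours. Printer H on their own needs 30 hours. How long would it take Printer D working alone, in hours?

Combined rate is 1/10 per hour.
Known contribution: 1/30 per hour.
So Printer D's rate is 1/10 − 1/30 = 1/15, meaning 15 hours alone.

15 hours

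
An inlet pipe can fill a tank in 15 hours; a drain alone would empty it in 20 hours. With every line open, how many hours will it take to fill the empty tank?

60 hours

Net rate = 1/15 − 1/20 = (4 − 3)/60 = 1/60 per hour.
Filling time = 1 ÷ (1/60) = 60 hours.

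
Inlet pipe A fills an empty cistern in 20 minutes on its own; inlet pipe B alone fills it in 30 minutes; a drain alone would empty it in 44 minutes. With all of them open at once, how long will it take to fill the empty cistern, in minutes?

Net rate = 1/20 + 1/30 − 1/44 = (33 + 22 − 15)/660 = 40/660 = 2/33 per minute.
Filling time = 1 ÷ (2/33) = 33/2 minutes.

33/2 minutes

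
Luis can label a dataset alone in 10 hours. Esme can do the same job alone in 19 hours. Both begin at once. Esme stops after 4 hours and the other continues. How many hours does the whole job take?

150/19 hours

In the first 4 hours the combined rate is 29/190, so 58/95 of the job is done, leaving 37/95.
After Esme leaves the rate is 1/10 per hour; the remaining 37/95 takes 74/19 hours.
Total = 4 + 74/19 = 150/19 hours.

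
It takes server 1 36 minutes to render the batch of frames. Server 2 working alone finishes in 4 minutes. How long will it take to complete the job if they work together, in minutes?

18/5 minutes

Combined rate: 1/36 + 1/4 = (1 + 9)/36 = 10/36 = 5/18 per minute.
Time = 1 ÷ (5/18) = 18/5 minutes.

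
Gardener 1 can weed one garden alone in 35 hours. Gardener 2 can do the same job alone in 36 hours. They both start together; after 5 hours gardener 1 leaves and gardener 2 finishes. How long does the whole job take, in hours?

216/7 hours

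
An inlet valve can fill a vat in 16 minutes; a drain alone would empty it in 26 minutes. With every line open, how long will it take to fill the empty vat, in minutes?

208/5 minutes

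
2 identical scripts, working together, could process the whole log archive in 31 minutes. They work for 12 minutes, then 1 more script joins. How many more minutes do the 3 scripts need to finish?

One script does 1/62 of the job per minute.
After 12 minutes with 2 scripts, 12/31 is done (19/31 left).
With 3 scripts the rate is 3/62, so the rest takes 19/31 ÷ 3/62 = 38/3 minutes.

38/3 minutes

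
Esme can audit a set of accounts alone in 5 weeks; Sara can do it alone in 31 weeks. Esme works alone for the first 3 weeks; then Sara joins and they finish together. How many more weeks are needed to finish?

In 3 weeks Esme does 3/5 of the job, leaving 2/5.
Esme and Sara together work at 36/155 per week, so finishing takes 2/5 ÷ 36/155 = 31/18 weeks.

31/18 weeks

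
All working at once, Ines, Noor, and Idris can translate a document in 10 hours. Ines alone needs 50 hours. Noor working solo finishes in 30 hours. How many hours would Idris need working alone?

Combined rate is 1/10 per hour.
Known contribution: 1/50 + 1/30 = (3 + 5)/150 = 8/150 = 4/75 per hour.
So Idris's rate is 1/10 − 4/75 = 7/150, meaning 150/7 hours alone.

150/7 hours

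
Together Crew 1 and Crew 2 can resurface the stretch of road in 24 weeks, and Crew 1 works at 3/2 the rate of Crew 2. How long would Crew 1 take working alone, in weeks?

Let Crew 2's rate be r; then Crew 1's rate is (3/2)r, so together (3/2 + 1)r = (5/2)r = 1/24.
Thus r = 1/60 per week.
Crew 2 alone: 60 weeks; Crew 1 alone: 40 weeks.

40 weeks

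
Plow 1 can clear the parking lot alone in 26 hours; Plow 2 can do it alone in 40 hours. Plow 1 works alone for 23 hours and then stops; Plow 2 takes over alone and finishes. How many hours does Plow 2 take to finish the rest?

60/13 hours

In 23 hours Plow 1 does 23/26 of the job, leaving 3/26.
Plow 2 works at 1/40 per hour, so finishing takes 3/26 ÷ 1/40 = 60/13 hours.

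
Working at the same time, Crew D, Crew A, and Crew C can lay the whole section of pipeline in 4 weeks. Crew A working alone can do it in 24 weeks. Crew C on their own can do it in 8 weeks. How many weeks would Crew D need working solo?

Combined rate is 1/4 per week.
Known contribution: 1/24 + 1/8 = (1 + 3)/24 = 4/24 = 1/6 per week.
So Crew D's rate is 1/4 − 1/6 = 1/12, meaning 12 weeks alone.

12 weeks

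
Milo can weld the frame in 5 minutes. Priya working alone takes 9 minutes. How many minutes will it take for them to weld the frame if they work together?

45/14 minutes

Combined rate: 1/5 + 1/9 = (9 + 5)/45 = 14/45 per minute.
Time = 1 ÷ (14/45) = 45/14 minutes.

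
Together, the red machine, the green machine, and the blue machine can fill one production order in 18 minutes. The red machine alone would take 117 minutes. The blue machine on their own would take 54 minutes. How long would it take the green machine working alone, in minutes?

351/10 minutes

Combined rate is 1/18 per minute.
Known contribution: 1/117 + 1/54 = (6 + 13)/702 = 19/702 per minute.
So the green machine's rate is 1/18 − 19/702 = 10/351, meaning 351/10 minutes alone.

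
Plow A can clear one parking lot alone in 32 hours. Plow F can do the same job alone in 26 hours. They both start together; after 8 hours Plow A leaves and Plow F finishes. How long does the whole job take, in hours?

In the first 8 hours the combined rate is 29/416, so 29/52 of the job is done, leaving 23/52.
After Plow A leaves the rate is 1/26 per hour; the remaining 23/52 takes 23/2 hours.
Total = 8 + 23/2 = 39/2 hours.

39/2 hours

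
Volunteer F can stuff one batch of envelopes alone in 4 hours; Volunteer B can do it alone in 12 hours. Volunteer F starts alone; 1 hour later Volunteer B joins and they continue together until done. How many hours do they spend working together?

9/4 hours

In 1 hour Volunteer F does 1/4 of the job, leaving 3/4.
Volunteer F and Volunteer B together work at 1/3 per hour, so finishing takes 3/4 ÷ 1/3 = 9/4 hours.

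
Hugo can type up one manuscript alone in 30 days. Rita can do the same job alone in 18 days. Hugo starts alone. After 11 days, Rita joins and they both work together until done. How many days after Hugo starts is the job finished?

145/8 days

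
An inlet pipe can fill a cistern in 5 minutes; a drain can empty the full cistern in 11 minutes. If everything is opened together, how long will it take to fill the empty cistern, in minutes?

Net rate = 1/5 − 1/11 = (11 − 5)/55 = 6/55 per minute.
Filling time = 1 ÷ (6/55) = 55/6 minutes.

55/6 minutes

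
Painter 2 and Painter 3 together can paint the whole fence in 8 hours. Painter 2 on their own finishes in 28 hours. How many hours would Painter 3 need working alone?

56/5 hours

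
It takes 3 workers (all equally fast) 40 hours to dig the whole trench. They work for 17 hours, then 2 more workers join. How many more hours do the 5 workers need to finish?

69/5 hours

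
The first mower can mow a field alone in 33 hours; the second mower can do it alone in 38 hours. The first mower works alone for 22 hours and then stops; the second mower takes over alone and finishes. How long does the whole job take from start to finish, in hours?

104/3 hours

In 22 hours the first mower does 22/33 = 2/3 of the job, leaving 1/3.
The second mower works at 1/38 per hour, so finishing takes 1/3 ÷ 1/38 = 38/3 hours.
Total time = 22 + 38/3 = 104/3 hours.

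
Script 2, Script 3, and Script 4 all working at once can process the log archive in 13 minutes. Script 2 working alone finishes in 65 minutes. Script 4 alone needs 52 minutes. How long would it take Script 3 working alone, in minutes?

Combined rate is 1/13 per minute.
Known contribution: 1/65 + 1/52 = (4 + 5)/260 = 9/260 per minute.
So Script 3's rate is 1/13 − 9/260 = 11/260, meaning 260/11 minutes alone.

260/11 minutes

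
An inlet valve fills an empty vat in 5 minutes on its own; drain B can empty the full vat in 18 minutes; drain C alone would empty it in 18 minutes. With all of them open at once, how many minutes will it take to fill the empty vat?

Net rate = 1/5 − 1/18 − 1/18 = (18 − 5 − 5)/90 = 8/90 = 4/45 per minute.
Filling time = 1 ÷ (4/45) = 45/4 minutes.

45/4 minutes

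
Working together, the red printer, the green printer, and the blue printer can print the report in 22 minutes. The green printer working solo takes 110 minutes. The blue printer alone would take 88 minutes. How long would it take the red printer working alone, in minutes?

40 minutes

Combined rate is 1/22 per minute.
Known contribution: 1/110 + 1/88 = (4 + 5)/440 = 9/440 per minute.
So the red printer's rate is 1/22 − 9/440 = 1/40, meaning 40 minutes alone.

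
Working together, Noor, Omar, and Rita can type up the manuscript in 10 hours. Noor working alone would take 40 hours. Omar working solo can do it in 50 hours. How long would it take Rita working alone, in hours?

Combined rate is 1/10 per hour.
Known contribution: 1/40 + 1/50 = (5 + 4)/200 = 9/200 per hour.
So Rita's rate is 1/10 − 9/200 = 11/200, meaning 200/11 hours alone.

200/11 hours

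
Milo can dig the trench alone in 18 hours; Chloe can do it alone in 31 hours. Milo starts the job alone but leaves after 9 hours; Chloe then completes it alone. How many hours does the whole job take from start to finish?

49/2 hours

In 9 hours Milo does 9/18 = 1/2 of the job, leaving 1/2.
Chloe works at 1/31 per hour, so finishing takes 1/2 ÷ 1/31 = 31/2 hours.
Total time = 9 + 31/2 = 49/2 hours.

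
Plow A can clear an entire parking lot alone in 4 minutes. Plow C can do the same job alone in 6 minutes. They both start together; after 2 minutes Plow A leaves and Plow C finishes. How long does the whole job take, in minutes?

3 minutes

In the first 2 minutes the combined rate is 5/12, so 5/6 of the job is done, leaving 1/6.
After Plow A leaves the rate is 1/6 per minute; the remaining 1/6 takes 1 minute.
Total = 2 + 1 = 3 minutes.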